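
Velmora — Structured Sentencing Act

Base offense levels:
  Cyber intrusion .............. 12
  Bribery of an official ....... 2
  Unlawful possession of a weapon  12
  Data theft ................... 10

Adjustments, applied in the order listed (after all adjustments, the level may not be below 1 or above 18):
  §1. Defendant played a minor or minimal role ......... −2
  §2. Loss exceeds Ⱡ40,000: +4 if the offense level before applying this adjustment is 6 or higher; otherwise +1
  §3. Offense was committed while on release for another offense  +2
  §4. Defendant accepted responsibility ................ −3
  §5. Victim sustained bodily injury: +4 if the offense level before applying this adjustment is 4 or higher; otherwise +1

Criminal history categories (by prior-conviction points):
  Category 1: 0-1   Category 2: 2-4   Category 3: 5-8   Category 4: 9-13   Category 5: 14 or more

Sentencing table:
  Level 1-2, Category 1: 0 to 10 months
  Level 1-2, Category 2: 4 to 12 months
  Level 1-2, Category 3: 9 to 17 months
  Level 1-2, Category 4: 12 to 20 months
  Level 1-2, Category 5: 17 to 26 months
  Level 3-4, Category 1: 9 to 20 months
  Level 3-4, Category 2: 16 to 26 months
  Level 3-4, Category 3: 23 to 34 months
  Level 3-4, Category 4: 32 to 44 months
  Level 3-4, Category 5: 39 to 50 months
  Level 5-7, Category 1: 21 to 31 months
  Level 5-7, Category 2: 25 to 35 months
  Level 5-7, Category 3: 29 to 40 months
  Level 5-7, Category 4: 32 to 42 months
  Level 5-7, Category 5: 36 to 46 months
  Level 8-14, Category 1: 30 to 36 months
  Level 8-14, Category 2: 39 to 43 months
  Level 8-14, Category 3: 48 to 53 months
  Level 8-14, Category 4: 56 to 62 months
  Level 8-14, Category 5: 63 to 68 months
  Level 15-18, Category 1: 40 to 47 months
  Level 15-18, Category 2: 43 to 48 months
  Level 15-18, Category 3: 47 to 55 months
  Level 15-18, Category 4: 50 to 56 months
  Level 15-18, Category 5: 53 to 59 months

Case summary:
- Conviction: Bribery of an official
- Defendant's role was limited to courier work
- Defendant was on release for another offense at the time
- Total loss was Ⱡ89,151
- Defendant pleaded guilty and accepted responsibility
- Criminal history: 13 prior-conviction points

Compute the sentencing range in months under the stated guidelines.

12-20 months

Base offense level for bribery of an official: 2.
§1 applies: 2 − 2 = 0.
§2 applies (level before this adjustment is 0 < 6, so +1): 0 + 1 = 1.
§3 applies: 1 + 2 = 3.
§4 applies: 3 − 3 = 0.
§5 does not apply.
Level 0 is below the minimum of 1; floored at 1.
Final offense level: 1.
Criminal history: 13 prior points → Category 4 (9-13).
Level 1 falls in the 1-2 band.
Grid: Level 1-2 × Category 4 = 12-20 months.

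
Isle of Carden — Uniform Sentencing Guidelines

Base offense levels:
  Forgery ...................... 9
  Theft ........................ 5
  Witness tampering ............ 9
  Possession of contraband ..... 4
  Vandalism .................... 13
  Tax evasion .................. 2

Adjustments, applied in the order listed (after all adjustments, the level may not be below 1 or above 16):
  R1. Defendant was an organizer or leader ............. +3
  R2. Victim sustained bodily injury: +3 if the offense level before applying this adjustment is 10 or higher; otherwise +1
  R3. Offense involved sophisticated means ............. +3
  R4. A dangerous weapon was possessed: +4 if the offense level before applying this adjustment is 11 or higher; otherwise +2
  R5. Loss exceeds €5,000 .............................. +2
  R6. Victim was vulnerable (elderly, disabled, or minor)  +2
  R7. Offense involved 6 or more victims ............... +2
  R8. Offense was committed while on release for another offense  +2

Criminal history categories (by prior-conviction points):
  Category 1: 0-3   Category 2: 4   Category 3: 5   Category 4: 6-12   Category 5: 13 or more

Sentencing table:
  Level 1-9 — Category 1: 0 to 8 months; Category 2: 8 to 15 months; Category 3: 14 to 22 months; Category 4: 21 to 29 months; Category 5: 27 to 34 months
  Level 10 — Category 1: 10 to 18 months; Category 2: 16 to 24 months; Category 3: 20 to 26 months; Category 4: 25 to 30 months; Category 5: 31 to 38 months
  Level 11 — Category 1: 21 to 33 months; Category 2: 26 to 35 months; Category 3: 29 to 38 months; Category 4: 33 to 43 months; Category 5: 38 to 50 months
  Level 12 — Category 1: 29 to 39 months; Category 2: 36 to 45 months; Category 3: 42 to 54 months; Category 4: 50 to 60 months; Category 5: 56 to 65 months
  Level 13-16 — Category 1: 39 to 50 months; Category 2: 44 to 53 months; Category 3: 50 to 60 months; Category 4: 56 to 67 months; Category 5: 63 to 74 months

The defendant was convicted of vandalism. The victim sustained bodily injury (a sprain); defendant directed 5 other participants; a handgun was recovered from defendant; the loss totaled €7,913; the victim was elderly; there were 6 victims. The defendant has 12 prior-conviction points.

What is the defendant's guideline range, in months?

Base offense level for vandalism: 13.
R1 applies: 13 + 3 = 16.
R2 applies (level before this adjustment is 16 ≥ 10, so +3): 16 + 3 = 19.
R4 applies (level before this adjustment is 19 ≥ 11, so +4): 19 + 4 = 23.
R5 applies: 23 + 2 = 25.
R6 applies: 25 + 2 = 27.
R7 applies: 27 + 2 = 29.
Level 29 exceeds the maximum of 16; capped at 16.
Final offense level: 16.
Criminal history: 12 prior points → Category 4 (6-12).
Level 16 falls in the 13-16 band.
Grid: Level 13-16 × Category 4 = 56-67 months.

56-67 months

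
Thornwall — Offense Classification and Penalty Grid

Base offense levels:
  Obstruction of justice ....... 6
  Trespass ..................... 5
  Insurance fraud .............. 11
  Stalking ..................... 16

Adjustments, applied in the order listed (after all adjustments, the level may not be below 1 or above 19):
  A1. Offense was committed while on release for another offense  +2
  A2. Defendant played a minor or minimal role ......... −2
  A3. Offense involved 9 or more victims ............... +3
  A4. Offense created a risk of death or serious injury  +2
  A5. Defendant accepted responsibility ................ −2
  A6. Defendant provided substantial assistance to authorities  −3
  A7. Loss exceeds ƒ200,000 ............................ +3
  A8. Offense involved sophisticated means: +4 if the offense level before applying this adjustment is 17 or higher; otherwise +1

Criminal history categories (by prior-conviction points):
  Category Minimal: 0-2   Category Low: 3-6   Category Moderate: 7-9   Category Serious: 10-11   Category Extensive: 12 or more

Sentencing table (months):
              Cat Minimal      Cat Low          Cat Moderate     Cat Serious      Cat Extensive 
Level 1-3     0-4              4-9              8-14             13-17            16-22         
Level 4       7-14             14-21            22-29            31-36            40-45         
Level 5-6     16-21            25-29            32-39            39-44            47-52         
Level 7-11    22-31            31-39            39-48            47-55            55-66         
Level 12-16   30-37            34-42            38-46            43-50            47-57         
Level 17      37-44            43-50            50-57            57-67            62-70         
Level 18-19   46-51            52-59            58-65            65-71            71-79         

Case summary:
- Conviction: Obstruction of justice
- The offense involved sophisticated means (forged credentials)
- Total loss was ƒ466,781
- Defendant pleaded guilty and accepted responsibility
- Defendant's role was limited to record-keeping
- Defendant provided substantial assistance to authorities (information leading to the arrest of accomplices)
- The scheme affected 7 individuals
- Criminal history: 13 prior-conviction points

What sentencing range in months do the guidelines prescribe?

16-22 months

Base offense level for obstruction of justice: 6.
A1 does not apply.
A2 applies: 6 − 2 = 4.
A5 applies: 4 − 2 = 2.
A6 applies: 2 − 3 = -1.
A7 applies: -1 + 3 = 2.
A8 applies (level before this adjustment is 2 < 17, so +1): 2 + 1 = 3.
Final offense level: 3.
Criminal history: 13 prior points → Category Extensive (12+).
Level 3 falls in the 1-3 band.
Grid: Level 1-3 × Category Extensive = 16-22 months.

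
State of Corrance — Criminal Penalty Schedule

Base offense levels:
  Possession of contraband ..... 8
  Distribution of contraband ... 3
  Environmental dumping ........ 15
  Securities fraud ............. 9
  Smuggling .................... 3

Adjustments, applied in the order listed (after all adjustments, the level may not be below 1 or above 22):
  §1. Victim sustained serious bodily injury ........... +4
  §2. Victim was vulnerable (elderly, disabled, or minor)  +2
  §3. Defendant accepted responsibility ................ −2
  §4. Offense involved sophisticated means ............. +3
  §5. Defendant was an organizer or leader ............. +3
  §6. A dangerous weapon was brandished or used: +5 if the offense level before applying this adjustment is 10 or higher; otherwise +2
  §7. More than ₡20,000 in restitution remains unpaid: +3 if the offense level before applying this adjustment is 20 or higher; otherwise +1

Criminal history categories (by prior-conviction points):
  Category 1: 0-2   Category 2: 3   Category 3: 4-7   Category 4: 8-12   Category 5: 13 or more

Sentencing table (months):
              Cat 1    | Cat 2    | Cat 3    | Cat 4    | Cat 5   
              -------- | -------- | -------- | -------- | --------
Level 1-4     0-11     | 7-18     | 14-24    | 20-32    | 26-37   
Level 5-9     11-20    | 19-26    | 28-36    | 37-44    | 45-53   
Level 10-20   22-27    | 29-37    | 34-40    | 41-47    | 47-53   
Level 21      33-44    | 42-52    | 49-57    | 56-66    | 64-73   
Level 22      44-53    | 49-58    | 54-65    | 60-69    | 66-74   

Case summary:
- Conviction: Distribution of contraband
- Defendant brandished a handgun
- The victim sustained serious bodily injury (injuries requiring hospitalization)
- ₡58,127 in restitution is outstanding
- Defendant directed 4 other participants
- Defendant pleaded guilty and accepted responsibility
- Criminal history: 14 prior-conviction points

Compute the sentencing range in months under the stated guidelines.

47-53 months

Base offense level for distribution of contraband: 3.
§1 applies: 3 + 4 = 7.
§3 applies: 7 − 2 = 5.
§5 applies: 5 + 3 = 8.
§6 applies (level before this adjustment is 8 < 10, so +2): 8 + 2 = 10.
§7 applies (level before this adjustment is 10 < 20, so +1): 10 + 1 = 11.
Final offense level: 11.
Criminal history: 14 prior points → Category 5 (13+).
Level 11 falls in the 10-20 band.
Grid: Level 10-20 × Category 5 = 47-53 months.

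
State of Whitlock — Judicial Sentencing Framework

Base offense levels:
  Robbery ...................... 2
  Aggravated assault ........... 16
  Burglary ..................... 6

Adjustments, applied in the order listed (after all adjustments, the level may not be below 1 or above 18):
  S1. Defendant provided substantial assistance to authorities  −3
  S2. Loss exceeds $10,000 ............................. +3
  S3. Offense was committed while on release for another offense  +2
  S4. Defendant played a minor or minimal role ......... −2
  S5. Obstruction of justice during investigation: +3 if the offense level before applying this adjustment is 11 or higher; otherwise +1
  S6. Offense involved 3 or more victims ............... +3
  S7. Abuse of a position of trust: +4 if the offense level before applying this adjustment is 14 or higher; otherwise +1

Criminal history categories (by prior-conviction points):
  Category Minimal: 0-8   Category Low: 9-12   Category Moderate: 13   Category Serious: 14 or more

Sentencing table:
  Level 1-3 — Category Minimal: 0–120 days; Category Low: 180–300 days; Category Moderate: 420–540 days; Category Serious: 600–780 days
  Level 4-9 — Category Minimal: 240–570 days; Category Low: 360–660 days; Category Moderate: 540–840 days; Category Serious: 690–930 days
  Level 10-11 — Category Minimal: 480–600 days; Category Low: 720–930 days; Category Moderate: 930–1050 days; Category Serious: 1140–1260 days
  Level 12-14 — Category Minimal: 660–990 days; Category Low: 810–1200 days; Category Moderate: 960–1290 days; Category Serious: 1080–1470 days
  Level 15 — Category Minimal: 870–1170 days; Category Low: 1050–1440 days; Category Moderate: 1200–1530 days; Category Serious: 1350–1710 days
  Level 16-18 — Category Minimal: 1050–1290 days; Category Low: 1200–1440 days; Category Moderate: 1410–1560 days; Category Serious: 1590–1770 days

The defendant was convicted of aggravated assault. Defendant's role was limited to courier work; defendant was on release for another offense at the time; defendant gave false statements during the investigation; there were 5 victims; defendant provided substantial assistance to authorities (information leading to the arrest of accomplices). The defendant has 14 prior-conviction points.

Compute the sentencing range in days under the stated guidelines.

Base offense level for aggravated assault: 16.
S1 applies: 16 − 3 = 13.
S2 does not apply.
S3 applies: 13 + 2 = 15.
S4 applies: 15 − 2 = 13.
S5 applies (level before this adjustment is 13 ≥ 11, so +3): 13 + 3 = 16.
S6 applies: 16 + 3 = 19.
S7 does not apply.
Level 19 exceeds the maximum of 18; capped at 18.
Final offense level: 18.
Criminal history: 14 prior points → Category Serious (14+).
Level 18 falls in the 16-18 band.
Grid: Level 16-18 × Category Serious = 1590-1770 days.

1590-1770 days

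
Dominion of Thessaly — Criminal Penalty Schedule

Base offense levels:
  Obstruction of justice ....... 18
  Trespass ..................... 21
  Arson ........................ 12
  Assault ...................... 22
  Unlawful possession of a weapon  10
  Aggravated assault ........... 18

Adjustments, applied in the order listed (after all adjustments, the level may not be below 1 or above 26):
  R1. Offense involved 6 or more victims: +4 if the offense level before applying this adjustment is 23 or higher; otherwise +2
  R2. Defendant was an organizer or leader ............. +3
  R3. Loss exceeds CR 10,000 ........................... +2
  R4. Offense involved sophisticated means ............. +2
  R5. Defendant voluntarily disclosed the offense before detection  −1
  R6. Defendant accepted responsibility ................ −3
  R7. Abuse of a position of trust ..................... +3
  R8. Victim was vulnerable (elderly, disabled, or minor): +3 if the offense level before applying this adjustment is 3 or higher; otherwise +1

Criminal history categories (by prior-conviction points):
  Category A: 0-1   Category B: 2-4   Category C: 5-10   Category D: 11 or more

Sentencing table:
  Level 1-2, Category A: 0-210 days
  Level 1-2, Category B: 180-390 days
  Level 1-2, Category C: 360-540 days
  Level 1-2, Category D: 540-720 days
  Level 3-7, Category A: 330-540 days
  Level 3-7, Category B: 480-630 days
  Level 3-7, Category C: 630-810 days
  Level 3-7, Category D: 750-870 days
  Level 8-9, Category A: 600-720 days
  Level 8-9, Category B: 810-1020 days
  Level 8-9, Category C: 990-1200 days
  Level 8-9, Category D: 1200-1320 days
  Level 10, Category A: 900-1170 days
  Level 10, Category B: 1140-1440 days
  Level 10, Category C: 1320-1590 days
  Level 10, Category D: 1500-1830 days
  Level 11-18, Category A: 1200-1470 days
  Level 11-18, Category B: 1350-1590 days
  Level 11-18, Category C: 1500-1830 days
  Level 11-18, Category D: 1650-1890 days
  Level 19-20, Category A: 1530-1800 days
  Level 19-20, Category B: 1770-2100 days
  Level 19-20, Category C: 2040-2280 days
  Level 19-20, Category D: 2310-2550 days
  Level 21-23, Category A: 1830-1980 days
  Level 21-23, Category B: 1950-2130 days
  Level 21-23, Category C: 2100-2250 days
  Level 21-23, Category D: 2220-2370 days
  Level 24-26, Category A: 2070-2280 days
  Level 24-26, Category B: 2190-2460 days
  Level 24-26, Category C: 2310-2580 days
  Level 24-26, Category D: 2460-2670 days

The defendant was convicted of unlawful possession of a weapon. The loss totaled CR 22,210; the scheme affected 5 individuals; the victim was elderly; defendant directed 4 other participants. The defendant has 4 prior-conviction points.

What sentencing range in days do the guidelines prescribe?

1350-1590 days

Base offense level for unlawful possession of a weapon: 10.
R1 does not apply.
R2 applies: 10 + 3 = 13.
R3 applies: 13 + 2 = 15.
R5 does not apply.
R8 applies (level before this adjustment is 15 ≥ 3, so +3): 15 + 3 = 18.
Final offense level: 18.
Criminal history: 4 prior points → Category B (2-4).
Level 18 falls in the 11-18 band.
Grid: Level 11-18 × Category B = 1350-1590 days.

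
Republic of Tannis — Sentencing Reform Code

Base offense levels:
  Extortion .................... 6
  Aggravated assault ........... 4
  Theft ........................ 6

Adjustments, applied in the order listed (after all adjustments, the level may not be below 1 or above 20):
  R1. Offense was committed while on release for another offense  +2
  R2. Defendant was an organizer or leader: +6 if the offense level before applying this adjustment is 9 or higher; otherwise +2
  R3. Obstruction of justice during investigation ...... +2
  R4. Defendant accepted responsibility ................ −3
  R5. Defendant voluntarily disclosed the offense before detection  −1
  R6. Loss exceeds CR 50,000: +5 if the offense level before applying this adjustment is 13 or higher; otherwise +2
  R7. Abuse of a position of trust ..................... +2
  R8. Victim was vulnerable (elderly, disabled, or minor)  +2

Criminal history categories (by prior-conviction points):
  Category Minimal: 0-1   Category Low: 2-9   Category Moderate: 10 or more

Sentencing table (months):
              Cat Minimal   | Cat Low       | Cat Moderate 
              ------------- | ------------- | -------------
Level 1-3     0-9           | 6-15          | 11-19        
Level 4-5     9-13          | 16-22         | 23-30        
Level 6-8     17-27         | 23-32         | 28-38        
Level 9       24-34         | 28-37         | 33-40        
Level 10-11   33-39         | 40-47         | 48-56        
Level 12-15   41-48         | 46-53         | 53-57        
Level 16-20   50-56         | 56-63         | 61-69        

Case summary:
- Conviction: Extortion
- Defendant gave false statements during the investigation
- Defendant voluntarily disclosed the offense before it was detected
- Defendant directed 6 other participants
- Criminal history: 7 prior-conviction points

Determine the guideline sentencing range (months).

Base offense level for extortion: 6.
R1 does not apply.
R2 applies (level before this adjustment is 6 < 9, so +2): 6 + 2 = 8.
R3 applies: 8 + 2 = 10.
R5 applies: 10 − 1 = 9.
R7 does not apply.
R8 does not apply.
Final offense level: 9.
Criminal history: 7 prior points → Category Low (2-9).
Level 9 falls in the 9 band.
Grid: Level 9 × Category Low = 28-37 months.

28-37 months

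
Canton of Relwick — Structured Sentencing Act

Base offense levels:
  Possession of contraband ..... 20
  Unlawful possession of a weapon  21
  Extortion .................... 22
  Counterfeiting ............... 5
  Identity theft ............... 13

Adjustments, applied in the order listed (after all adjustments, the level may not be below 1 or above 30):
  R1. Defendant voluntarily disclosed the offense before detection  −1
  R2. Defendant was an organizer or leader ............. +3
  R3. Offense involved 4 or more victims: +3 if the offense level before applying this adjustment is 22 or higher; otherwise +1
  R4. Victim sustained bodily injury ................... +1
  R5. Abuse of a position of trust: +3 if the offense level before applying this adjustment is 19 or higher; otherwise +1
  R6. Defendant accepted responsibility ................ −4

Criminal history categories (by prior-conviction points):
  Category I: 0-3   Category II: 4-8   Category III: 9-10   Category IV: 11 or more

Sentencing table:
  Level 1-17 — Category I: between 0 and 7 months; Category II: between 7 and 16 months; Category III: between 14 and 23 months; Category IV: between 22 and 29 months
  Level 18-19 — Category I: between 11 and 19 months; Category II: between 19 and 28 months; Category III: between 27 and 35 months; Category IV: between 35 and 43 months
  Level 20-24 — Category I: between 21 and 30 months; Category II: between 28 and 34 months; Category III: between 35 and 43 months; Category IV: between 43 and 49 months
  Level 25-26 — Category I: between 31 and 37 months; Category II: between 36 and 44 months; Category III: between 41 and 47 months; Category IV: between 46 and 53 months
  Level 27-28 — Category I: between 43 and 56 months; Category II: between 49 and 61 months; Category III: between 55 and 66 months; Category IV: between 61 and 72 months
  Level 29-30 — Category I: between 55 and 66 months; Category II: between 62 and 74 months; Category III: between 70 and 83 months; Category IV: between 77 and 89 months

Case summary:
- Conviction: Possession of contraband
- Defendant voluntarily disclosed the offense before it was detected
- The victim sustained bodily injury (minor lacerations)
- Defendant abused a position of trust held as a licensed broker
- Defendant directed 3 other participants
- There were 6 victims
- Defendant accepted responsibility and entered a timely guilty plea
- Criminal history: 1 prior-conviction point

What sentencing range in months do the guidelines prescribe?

Base offense level for possession of contraband: 20.
R1 applies: 20 − 1 = 19.
R2 applies: 19 + 3 = 22.
R3 applies (level before this adjustment is 22 ≥ 22, so +3): 22 + 3 = 25.
R4 applies: 25 + 1 = 26.
R5 applies (level before this adjustment is 26 ≥ 19, so +3): 26 + 3 = 29.
R6 applies: 29 − 4 = 25.
Final offense level: 25.
Criminal history: 1 prior point → Category I (0-3).
Level 25 falls in the 25-26 band.
Grid: Level 25-26 × Category I = 31-37 months.

31-37 months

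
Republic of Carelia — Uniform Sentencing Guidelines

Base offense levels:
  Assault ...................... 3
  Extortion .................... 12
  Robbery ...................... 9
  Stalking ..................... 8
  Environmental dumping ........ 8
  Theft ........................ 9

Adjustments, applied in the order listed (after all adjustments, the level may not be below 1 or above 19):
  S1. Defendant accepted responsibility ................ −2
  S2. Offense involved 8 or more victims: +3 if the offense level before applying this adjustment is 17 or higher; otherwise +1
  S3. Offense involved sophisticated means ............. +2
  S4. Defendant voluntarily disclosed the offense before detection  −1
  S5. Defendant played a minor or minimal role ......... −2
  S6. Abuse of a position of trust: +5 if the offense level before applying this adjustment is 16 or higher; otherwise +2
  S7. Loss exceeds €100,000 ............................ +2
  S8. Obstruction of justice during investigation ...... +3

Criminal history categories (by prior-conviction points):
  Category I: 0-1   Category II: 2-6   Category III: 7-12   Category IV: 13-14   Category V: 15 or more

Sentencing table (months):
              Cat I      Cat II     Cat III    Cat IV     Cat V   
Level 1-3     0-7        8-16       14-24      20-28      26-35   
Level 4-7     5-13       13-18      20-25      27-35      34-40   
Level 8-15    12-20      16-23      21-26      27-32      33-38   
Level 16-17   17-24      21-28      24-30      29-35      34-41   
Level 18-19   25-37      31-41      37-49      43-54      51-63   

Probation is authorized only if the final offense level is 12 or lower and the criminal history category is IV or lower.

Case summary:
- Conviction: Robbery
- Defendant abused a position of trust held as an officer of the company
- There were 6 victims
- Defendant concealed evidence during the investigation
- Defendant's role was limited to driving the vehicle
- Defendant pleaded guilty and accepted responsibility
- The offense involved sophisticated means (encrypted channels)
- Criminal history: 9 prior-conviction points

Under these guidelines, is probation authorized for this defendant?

Base offense level for robbery: 9.
S1 applies: 9 − 2 = 7.
S2 does not apply.
S3 applies: 7 + 2 = 9.
S5 applies: 9 − 2 = 7.
S6 applies (level before this adjustment is 7 < 16, so +2): 7 + 2 = 9.
S8 applies: 9 + 3 = 12.
Final offense level: 12.
Criminal history: 9 prior points → Category III (7-12).
Level 12 falls in the 8-15 band.
Grid: Level 8-15 × Category III = 21-26 months.
Probation check: level 12 ≤ 12 and category III ≤ IV → eligible.

Yes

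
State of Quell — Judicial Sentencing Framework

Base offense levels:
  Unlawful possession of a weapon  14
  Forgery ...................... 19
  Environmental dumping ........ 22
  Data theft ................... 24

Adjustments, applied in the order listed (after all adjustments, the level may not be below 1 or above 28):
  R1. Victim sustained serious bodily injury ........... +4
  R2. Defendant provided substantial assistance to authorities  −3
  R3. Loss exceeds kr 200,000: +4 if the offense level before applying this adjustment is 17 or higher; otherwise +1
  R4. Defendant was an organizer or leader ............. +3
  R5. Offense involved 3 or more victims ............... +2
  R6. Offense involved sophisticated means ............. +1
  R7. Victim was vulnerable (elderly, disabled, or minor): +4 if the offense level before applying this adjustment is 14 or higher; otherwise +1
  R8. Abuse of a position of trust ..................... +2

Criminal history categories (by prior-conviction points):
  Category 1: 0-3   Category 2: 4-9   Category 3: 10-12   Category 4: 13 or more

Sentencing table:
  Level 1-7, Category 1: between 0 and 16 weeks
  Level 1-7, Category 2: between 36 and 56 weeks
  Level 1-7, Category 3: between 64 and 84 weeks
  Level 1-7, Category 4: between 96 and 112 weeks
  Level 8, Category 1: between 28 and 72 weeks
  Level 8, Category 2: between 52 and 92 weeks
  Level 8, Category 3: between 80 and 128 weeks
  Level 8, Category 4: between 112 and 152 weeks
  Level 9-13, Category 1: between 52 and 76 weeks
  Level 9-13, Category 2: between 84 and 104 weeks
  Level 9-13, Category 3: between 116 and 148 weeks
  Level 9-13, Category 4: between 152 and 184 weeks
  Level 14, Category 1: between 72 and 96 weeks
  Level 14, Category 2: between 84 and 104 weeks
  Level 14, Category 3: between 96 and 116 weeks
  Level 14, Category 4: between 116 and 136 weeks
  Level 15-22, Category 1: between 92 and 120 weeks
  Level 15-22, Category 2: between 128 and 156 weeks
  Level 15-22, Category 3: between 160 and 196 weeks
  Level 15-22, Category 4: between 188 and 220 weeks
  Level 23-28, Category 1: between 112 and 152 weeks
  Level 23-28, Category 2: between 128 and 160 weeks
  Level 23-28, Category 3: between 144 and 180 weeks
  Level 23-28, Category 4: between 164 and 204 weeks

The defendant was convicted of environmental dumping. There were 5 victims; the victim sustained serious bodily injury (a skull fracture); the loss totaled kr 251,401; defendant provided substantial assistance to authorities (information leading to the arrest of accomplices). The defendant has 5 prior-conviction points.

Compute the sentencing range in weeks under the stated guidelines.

128-160 weeks

Base offense level for environmental dumping: 22.
R1 applies: 22 + 4 = 26.
R2 applies: 26 − 3 = 23.
R3 applies (level before this adjustment is 23 ≥ 17, so +4): 23 + 4 = 27.
R5 applies: 27 + 2 = 29.
R7 does not apply.
Level 29 exceeds the maximum of 28; capped at 28.
Final offense level: 28.
Criminal history: 5 prior points → Category 2 (4-9).
Level 28 falls in the 23-28 band.
Grid: Level 23-28 × Category 2 = 128-160 weeks.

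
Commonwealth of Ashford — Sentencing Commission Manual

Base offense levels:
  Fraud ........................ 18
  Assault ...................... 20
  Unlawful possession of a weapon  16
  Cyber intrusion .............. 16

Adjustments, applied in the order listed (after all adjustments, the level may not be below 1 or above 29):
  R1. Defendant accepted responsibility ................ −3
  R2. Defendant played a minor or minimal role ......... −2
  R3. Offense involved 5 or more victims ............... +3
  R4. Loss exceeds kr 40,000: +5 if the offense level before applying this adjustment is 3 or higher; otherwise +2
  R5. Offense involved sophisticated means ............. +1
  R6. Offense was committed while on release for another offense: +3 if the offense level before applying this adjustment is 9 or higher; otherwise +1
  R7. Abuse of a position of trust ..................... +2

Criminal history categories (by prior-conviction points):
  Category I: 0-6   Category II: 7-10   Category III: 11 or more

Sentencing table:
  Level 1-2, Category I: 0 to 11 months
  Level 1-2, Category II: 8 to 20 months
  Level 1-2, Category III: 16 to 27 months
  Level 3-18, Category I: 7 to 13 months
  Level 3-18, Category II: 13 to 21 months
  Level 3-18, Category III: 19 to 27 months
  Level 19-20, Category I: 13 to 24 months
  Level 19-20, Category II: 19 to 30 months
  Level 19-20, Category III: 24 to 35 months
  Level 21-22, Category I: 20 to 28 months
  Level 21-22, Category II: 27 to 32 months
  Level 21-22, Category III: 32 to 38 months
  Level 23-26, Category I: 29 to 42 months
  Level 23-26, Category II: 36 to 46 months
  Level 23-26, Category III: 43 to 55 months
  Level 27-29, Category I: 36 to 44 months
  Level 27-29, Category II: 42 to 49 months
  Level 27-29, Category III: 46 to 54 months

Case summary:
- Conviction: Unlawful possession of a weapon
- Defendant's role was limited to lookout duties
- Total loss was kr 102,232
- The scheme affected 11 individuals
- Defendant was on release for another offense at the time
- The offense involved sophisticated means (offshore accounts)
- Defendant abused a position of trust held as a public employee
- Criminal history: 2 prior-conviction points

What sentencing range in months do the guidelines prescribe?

36-44 months

Base offense level for unlawful possession of a weapon: 16.
R1 does not apply.
R2 applies: 16 − 2 = 14.
R3 applies: 14 + 3 = 17.
R4 applies (level before this adjustment is 17 ≥ 3, so +5): 17 + 5 = 22.
R5 applies: 22 + 1 = 23.
R6 applies (level before this adjustment is 23 ≥ 9, so +3): 23 + 3 = 26.
R7 applies: 26 + 2 = 28.
Final offense level: 28.
Criminal history: 2 prior points → Category I (0-6).
Level 28 falls in the 27-29 band.
Grid: Level 27-29 × Category I = 36-44 months.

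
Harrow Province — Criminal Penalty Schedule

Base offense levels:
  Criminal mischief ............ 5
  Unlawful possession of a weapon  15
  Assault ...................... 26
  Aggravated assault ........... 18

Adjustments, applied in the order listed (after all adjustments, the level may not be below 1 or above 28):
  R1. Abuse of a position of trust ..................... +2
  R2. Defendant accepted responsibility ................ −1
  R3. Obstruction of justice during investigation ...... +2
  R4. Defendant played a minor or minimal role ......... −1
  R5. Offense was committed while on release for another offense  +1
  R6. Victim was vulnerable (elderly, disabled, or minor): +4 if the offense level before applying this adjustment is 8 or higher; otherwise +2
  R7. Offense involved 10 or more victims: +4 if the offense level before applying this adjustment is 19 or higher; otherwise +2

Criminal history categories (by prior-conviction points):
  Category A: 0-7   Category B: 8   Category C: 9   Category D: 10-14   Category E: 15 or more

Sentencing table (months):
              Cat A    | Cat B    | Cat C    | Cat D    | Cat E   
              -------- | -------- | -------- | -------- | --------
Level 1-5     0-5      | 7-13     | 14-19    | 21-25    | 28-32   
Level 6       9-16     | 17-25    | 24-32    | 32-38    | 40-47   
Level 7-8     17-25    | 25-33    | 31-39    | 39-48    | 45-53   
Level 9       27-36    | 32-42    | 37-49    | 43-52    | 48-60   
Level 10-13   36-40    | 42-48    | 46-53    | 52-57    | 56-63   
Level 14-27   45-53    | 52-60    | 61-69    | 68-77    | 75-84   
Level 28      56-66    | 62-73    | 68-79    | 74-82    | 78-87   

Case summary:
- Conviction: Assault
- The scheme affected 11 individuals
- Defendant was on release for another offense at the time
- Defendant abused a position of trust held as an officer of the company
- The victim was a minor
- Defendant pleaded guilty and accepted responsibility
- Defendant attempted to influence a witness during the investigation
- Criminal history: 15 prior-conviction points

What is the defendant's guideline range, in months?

78-87 months

Base offense level for assault: 26.
R1 applies: 26 + 2 = 28.
R2 applies: 28 − 1 = 27.
R3 applies: 27 + 2 = 29.
R4 does not apply.
R5 applies: 29 + 1 = 30.
R6 applies (level before this adjustment is 30 ≥ 8, so +4): 30 + 4 = 34.
R7 applies (level before this adjustment is 34 ≥ 19, so +4): 34 + 4 = 38.
Level 38 exceeds the maximum of 28; capped at 28.
Final offense level: 28.
Criminal history: 15 prior points → Category E (15+).
Level 28 falls in the 28 band.
Grid: Level 28 × Category E = 78-87 months.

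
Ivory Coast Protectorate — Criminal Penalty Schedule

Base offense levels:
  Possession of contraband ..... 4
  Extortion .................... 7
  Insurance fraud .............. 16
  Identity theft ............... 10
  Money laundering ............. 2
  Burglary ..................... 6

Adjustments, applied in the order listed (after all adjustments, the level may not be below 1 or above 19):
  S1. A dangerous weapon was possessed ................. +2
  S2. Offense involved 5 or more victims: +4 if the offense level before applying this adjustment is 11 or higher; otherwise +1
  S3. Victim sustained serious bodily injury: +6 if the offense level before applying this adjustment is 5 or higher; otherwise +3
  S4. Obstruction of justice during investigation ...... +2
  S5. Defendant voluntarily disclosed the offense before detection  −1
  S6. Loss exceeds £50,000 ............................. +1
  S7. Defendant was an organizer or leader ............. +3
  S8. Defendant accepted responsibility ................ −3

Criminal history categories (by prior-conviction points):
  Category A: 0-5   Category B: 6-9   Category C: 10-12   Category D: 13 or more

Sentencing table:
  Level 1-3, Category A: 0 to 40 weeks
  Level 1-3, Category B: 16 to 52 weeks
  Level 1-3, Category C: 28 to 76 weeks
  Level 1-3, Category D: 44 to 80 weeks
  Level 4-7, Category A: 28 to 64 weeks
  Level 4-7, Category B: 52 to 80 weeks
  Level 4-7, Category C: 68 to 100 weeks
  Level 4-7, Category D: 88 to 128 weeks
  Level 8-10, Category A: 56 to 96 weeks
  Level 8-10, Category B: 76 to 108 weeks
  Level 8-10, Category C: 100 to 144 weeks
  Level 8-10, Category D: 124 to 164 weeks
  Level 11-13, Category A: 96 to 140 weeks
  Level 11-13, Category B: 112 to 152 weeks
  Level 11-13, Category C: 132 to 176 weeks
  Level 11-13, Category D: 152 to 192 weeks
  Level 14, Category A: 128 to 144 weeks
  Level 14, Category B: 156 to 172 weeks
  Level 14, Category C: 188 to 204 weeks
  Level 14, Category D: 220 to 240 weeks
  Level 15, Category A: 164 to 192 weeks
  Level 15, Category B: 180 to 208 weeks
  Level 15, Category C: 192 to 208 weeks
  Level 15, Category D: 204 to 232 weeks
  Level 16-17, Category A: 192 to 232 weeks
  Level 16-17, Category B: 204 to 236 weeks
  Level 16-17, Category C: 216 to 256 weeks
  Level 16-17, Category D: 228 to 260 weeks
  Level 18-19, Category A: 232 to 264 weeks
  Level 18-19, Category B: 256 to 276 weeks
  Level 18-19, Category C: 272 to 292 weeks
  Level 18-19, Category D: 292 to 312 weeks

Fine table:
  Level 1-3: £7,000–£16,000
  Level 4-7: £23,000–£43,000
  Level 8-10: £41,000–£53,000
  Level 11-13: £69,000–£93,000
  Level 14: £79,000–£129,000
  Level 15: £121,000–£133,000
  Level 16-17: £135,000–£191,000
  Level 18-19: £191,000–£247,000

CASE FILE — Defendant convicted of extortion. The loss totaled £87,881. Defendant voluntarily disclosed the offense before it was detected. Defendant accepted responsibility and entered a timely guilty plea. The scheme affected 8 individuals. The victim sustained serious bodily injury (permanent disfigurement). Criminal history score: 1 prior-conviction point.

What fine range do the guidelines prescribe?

Base offense level for extortion: 7.
S2 applies (level before this adjustment is 7 < 11, so +1): 7 + 1 = 8.
S3 applies (level before this adjustment is 8 ≥ 5, so +6): 8 + 6 = 14.
S5 applies: 14 − 1 = 13.
S6 applies: 13 + 1 = 14.
S8 applies: 14 − 3 = 11.
Final offense level: 11.
Level 11 falls in the 11-13 band.
Fine table: Level 11-13 → £69,000–£93,000.

£69,000–£93,000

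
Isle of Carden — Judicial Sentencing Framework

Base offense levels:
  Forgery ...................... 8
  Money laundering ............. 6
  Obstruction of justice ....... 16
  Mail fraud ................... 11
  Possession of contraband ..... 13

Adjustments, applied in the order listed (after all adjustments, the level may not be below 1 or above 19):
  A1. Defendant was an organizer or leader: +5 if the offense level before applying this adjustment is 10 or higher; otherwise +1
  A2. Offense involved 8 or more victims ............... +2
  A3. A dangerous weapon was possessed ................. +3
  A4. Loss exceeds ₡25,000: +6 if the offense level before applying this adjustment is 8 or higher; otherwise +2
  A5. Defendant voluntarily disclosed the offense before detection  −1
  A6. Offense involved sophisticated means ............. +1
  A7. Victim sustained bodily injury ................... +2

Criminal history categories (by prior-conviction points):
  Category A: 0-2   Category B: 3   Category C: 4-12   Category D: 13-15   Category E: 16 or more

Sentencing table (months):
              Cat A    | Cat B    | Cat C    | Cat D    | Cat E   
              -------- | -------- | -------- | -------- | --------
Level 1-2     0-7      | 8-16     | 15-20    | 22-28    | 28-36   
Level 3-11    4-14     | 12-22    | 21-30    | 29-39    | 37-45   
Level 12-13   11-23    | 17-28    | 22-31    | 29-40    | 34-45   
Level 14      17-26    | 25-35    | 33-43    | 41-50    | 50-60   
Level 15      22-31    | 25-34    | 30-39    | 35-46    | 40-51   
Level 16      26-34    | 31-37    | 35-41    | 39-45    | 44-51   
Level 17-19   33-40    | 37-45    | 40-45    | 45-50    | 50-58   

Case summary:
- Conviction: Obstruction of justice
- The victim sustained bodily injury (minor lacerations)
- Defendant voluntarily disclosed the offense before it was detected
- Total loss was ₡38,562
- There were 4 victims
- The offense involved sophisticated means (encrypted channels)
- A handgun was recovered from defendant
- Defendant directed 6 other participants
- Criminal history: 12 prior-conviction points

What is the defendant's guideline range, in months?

Base offense level for obstruction of justice: 16.
A1 applies (level before this adjustment is 16 ≥ 10, so +5): 16 + 5 = 21.
A3 applies: 21 + 3 = 24.
A4 applies (level before this adjustment is 24 ≥ 8, so +6): 24 + 6 = 30.
A5 applies: 30 − 1 = 29.
A6 applies: 29 + 1 = 30.
A7 applies: 30 + 2 = 32.
Level 32 exceeds the maximum of 19; capped at 19.
Final offense level: 19.
Criminal history: 12 prior points → Category C (4-12).
Level 19 falls in the 17-19 band.
Grid: Level 17-19 × Category C = 40-45 months.

40-45 months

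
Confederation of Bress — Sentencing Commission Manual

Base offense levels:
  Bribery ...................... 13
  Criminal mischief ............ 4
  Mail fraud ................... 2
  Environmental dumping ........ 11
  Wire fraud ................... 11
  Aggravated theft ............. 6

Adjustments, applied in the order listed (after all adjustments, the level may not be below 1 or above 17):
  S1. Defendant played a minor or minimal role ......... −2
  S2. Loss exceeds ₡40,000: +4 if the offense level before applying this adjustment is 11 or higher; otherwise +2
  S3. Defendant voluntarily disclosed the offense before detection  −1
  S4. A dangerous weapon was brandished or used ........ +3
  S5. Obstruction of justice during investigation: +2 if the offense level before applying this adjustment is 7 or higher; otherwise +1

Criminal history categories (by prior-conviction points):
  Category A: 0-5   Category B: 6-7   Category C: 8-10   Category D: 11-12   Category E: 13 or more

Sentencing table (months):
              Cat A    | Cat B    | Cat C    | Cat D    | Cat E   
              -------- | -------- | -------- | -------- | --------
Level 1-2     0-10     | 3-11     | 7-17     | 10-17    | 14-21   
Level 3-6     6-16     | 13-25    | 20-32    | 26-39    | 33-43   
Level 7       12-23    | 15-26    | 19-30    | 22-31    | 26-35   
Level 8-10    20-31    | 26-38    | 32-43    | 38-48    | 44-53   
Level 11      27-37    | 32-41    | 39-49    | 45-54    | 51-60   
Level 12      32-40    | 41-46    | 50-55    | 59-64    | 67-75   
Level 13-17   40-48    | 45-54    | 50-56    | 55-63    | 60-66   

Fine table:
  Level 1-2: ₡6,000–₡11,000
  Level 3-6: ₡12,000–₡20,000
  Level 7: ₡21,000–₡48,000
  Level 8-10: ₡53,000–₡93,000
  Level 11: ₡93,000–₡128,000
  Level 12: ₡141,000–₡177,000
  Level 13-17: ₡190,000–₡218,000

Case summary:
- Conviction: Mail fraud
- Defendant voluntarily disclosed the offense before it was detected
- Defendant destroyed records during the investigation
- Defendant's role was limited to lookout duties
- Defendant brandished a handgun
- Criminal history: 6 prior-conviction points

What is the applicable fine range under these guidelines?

Base offense level for mail fraud: 2.
S1 applies: 2 − 2 = 0.
S2 does not apply.
S3 applies: 0 − 1 = -1.
S4 applies: -1 + 3 = 2.
S5 applies (level before this adjustment is 2 < 7, so +1): 2 + 1 = 3.
Final offense level: 3.
Level 3 falls in the 3-6 band.
Fine table: Level 3-6 → ₡12,000–₡20,000.

₡12,000–₡20,000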